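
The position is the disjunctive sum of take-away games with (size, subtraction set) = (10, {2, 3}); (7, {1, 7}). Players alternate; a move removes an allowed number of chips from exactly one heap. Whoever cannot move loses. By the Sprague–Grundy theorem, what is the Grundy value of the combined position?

1

Heap A, S = {2, 3}:
G(0) = 0
G(1) = mex{} = 0
G(2) = mex{0} = 1
G(3) = mex{0,0} = 1
G(4) = mex{1,0} = 2
G(5) = mex{1,1} = 0
G(6) = mex{2,1} = 0
G(7) = mex{0,2} = 1
G(8) = mex{0,0} = 1
G(9) = mex{1,0} = 2
G(10) = mex{1,1} = 0
G_A(10) = 0.
Heap B, S = {1, 7}:
n : 0 1 2 3 4 5 6 7
G : 0 1 0 1 0 1 0 1
G_B(7) = 1.
Combined Grundy value = 0 ⊕ 1 = 1.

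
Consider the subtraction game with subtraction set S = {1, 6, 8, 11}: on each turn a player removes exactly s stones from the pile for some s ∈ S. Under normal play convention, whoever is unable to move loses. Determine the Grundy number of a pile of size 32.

G(0) = 0
G(1) = mex{0} = 1
G(2) = mex{1} = 0
G(3) = mex{0} = 1
G(4) = mex{1} = 0
G(5) = mex{0} = 1
G(6) = mex{1,0} = 2
G(7) = mex{2,1} = 0
G(8) = mex{0,0,0} = 1
G(9) = mex{1,1,1} = 0
G(10) = mex{0,0,0} = 1
G(11) = mex{1,1,1,0} = 2
G(12) = mex{2,2,0,1} = 3
G(13) = mex{3,0,1,0} = 2
G(14) = mex{2,1,2,1} = 0
G(15) = mex{0,0,0,0} = 1
G(16) = mex{1,1,1,1} = 0
G(17) = mex{0,2,0,2} = 1
G(18) = mex{1,3,1,0} = 2
G(19) = mex{2,2,2,1} = 0
G(20) = mex{0,0,3,0} = 1
G(21) = mex{1,1,2,1} = 0
G(22) = mex{0,0,0,2} = 1
G(23) = mex{1,1,1,3} = 0
G(24) = mex{0,2,0,2} = 1
G(25) = mex{1,0,1,0} = 2
G(26) = mex{2,1,2,1} = 0
G(27) = mex{0,0,0,0} = 1
G(28) = mex{1,1,1,1} = 0
G(29) = mex{0,0,0,2} = 1
G(30) = mex{1,1,1,0} = 2
G(31) = mex{2,2,0,1} = 3
G(32) = mex{3,0,1,0} = 2

2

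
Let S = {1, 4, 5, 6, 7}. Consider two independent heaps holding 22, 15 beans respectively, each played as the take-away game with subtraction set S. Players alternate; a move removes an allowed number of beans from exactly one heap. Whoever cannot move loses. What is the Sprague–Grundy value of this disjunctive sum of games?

3

All heaps use S = {1, 4, 5, 6, 7}:
n :  0  1  2  3  4  5  6  7  8  9 10 11 12 13 14 15 16 17 18 19 20 21 22
G :  0  1  0  1  2  3  2  3  4  5  0  1  0  1  2  3  2  3  4  5  0  1  0
Heap A: G(22) = 0.
Heap B: G(15) = 3.
Combined Grundy value = 0 ⊕ 3 = 3.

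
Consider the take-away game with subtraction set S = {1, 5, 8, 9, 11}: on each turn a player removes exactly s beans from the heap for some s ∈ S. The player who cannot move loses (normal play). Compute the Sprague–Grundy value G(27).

n :  0  1  2  3  4  5  6  7  8  9 10 11 12 13 14 15 16 17 18 19 20 21 22 23 24 25 26 27
G :  0  1  0  1  0  1  0  1  2  3  2  3  2  3  2  3  0  1  0  1  0  1  0  1  2  3  2  3

3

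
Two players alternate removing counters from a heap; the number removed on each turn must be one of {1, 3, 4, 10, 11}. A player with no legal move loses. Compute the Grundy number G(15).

n :  0  1  2  3  4  5  6  7  8  9 10 11 12 13 14 15
G :  0  1  0  1  2  3  2  0  1  0  1  2  3  2  0  1

1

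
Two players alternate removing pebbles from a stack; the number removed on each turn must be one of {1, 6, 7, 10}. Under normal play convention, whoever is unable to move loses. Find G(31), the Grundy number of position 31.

1

n :  0  1  2  3  4  5  6  7  8  9 10 11 12 13 14 15 16 17 18 19 20 21 22 23 24 25 26 27 28 29 30 31
G :  0  1  0  1  0  1  2  3  2  3  2  3  4  0  1  0  1  0  1  2  3  2  3  2  3  4  0  1  0  1  0  1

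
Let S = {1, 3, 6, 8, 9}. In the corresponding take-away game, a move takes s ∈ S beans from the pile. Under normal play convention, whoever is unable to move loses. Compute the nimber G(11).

3

n :  0  1  2  3  4  5  6  7  8  9 10 11
G :  0  1  0  1  0  1  2  3  2  3  2  3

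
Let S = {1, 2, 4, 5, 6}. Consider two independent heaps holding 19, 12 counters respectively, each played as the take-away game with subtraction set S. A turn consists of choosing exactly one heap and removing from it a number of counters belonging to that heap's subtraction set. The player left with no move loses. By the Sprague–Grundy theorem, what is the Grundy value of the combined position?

All heaps use S = {1, 2, 4, 5, 6}:
n :  0  1  2  3  4  5  6  7  8  9 10 11 12 13 14 15 16 17 18 19
G :  0  1  2  0  1  2  3  4  5  3  0  1  2  0  1  2  3  4  5  3
Heap A: G(19) = 3.
Heap B: G(12) = 2.
Combined Grundy value = 3 ⊕ 2 = 1.

1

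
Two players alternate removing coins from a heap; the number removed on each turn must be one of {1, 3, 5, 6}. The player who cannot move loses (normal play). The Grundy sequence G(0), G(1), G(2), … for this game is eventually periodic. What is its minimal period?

11

n :  0  1  2  3  4  5  6  7  8  9 10 11 12 13 14 15 16 17 18 19 20 21 22 23
G :  0  1  0  1  0  1  2  3  2  3  2  0  1  0  1  0  1  2  3  2  3  2  0  1
G(n+11) = G(n) holds for n = 0,…,5 (a full window of length max(S) = 6), so the sequence is purely periodic with period 11.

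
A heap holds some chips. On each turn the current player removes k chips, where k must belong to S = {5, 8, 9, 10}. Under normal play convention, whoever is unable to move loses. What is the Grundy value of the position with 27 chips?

n :  0  1  2  3  4  5  6  7  8  9 10 11 12 13 14 15 16 17 18 19 20 21 22 23 24 25 26 27
G :  0  0  0  0  0  1  1  1  1  1  2  2  2  2  2  0  0  0  0  0  1  1  1  1  1  2  2  2

2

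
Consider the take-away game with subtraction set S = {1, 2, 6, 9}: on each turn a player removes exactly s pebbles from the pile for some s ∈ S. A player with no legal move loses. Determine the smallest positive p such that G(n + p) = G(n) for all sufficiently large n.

7

G(0) = 0
G(1) = mex{0} = 1
G(2) = mex{1,0} = 2
G(3) = mex{2,1} = 0
G(4) = mex{0,2} = 1
G(5) = mex{1,0} = 2
G(6) = mex{2,1,0} = 3
G(7) = mex{3,2,1} = 0
G(8) = mex{0,3,2} = 1
G(9) = mex{1,0,0,0} = 2
G(10) = mex{2,1,1,1} = 0
G(11) = mex{0,2,2,2} = 1
G(12) = mex{1,0,3,0} = 2
G(13) = mex{2,1,0,1} = 3
G(14) = mex{3,2,1,2} = 0
G(15) = mex{0,3,2,3} = 1
G(16) = mex{1,0,0,0} = 2
G(17) = mex{2,1,1,1} = 0
G(n+7) = G(n) holds for n = 0,…,8 (a full window of length max(S) = 9), so the sequence is purely periodic with period 7.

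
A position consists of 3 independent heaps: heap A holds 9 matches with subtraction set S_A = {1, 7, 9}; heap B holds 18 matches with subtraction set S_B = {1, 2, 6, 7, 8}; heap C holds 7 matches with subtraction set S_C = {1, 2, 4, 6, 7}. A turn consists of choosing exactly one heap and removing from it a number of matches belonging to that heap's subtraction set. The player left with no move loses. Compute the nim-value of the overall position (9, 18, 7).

Heap A, S = {1, 7, 9}:
n : 0 1 2 3 4 5 6 7 8 9
G : 0 1 0 1 0 1 0 1 0 1
G_A(9) = 1.
Heap B, S = {1, 2, 6, 7, 8}:
n :  0  1  2  3  4  5  6  7  8  9 10 11 12 13 14 15 16 17 18
G :  0  1  2  0  1  2  3  4  5  3  4  5  0  1  2  0  1  2  3
G_B(18) = 3.
Heap C, S = {1, 2, 4, 6, 7}:
n : 0 1 2 3 4 5 6 7
G : 0 1 2 0 1 2 3 4
G_C(7) = 4.
Combined Grundy value = 1 ⊕ 3 ⊕ 4 = 6.

6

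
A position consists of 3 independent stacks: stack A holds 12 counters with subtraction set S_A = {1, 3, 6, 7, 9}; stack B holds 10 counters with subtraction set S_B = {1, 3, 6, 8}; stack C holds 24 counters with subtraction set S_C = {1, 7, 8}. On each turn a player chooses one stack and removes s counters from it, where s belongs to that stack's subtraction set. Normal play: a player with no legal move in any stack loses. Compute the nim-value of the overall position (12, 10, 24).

2

Stack A, S = {1, 3, 6, 7, 9}:
G(0) = 0
G(1) = mex{0} = 1
G(2) = mex{1} = 0
G(3) = mex{0,0} = 1
G(4) = mex{1,1} = 0
G(5) = mex{0,0} = 1
G(6) = mex{1,1,0} = 2
G(7) = mex{2,0,1,0} = 3
G(8) = mex{3,1,0,1} = 2
G(9) = mex{2,2,1,0,0} = 3
G(10) = mex{3,3,0,1,1} = 2
G(11) = mex{2,2,1,0,0} = 3
G(12) = mex{3,3,2,1,1} = 0
G_A(12) = 0.
Stack B, S = {1, 3, 6, 8}:
n :  0  1  2  3  4  5  6  7  8  9 10
G :  0  1  0  1  0  1  2  3  2  0  1
G_B(10) = 1.
Stack C, S = {1, 7, 8}:
G(0) = 0
G(1) = mex{0} = 1
G(2) = mex{1} = 0
G(3) = mex{0} = 1
G(4) = mex{1} = 0
G(5) = mex{0} = 1
G(6) = mex{1} = 0
G(7) = mex{0,0} = 1
G(8) = mex{1,1,0} = 2
G(9) = mex{2,0,1} = 3
G(10) = mex{3,1,0} = 2
G(11) = mex{2,0,1} = 3
G(12) = mex{3,1,0} = 2
G(13) = mex{2,0,1} = 3
G(14) = mex{3,1,0} = 2
G(15) = mex{2,2,1} = 0
G(16) = mex{0,3,2} = 1
G(17) = mex{1,2,3} = 0
G(18) = mex{0,3,2} = 1
G(19) = mex{1,2,3} = 0
G(20) = mex{0,3,2} = 1
G(21) = mex{1,2,3} = 0
G(22) = mex{0,0,2} = 1
G(23) = mex{1,1,0} = 2
G(24) = mex{2,0,1} = 3
G_C(24) = 3.
Combined Grundy value = 0 ⊕ 1 ⊕ 3 = 2.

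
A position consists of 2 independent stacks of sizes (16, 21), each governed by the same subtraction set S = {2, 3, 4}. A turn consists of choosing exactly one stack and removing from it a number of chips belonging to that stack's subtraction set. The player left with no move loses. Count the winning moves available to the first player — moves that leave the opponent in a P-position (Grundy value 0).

All stacks use S = {2, 3, 4}:
G(0) = 0
G(1) = mex{} = 0
G(2) = mex{0} = 1
G(3) = mex{0,0} = 1
G(4) = mex{1,0,0} = 2
G(5) = mex{1,1,0} = 2
G(6) = mex{2,1,1} = 0
G(7) = mex{2,2,1} = 0
G(8) = mex{0,2,2} = 1
G(9) = mex{0,0,2} = 1
G(10) = mex{1,0,0} = 2
G(11) = mex{1,1,0} = 2
G(12) = mex{2,1,1} = 0
G(13) = mex{2,2,1} = 0
G(14) = mex{0,2,2} = 1
G(15) = mex{0,0,2} = 1
G(16) = mex{1,0,0} = 2
G(17) = mex{1,1,0} = 2
G(18) = mex{2,1,1} = 0
G(19) = mex{2,2,1} = 0
G(20) = mex{0,2,2} = 1
G(21) = mex{0,0,2} = 1
Stack A: G(16) = 2.
Stack B: G(21) = 1.
Combined Grundy value = 2 ⊕ 1 = 3.
A winning move leaves total XOR = 0, i.e. changes one component's Grundy value g to g ⊕ X where X is the current total.
Stack A: need g' = 2⊕3 = 1. Options: 16−2→G=1, 16−3→G=0, 16−4→G=0. Hits: 1.
Stack B: need g' = 1⊕3 = 2. Options: 21−2→G=0, 21−3→G=0, 21−4→G=2. Hits: 1.

2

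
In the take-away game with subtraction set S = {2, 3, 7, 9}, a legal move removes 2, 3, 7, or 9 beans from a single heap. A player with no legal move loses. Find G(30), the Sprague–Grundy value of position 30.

2

G(0) = 0
G(1) = mex{} = 0
G(2) = mex{0} = 1
G(3) = mex{0,0} = 1
G(4) = mex{1,0} = 2
G(5) = mex{1,1} = 0
G(6) = mex{2,1} = 0
G(7) = mex{0,2,0} = 1
G(8) = mex{0,0,0} = 1
G(9) = mex{1,0,1,0} = 2
G(10) = mex{1,1,1,0} = 2
G(11) = mex{2,1,2,1} = 0
G(12) = mex{2,2,0,1} = 3
G(13) = mex{0,2,0,2} = 1
G(14) = mex{3,0,1,0} = 2
G(15) = mex{1,3,1,0} = 2
G(16) = mex{2,1,2,1} = 0
G(17) = mex{2,2,2,1} = 0
G(18) = mex{0,2,0,2} = 1
G(19) = mex{0,0,3,2} = 1
G(20) = mex{1,0,1,0} = 2
G(21) = mex{1,1,2,3} = 0
G(22) = mex{2,1,2,1} = 0
G(23) = mex{0,2,0,2} = 1
G(24) = mex{0,0,0,2} = 1
G(25) = mex{1,0,1,0} = 2
G(26) = mex{1,1,1,0} = 2
G(27) = mex{2,1,2,1} = 0
G(28) = mex{2,2,0,1} = 3
G(29) = mex{0,2,0,2} = 1
G(30) = mex{3,0,1,0} = 2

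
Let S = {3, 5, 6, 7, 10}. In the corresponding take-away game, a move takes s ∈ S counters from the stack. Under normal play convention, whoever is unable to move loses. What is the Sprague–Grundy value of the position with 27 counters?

n :  0  1  2  3  4  5  6  7  8  9 10 11 12 13 14 15 16 17 18 19 20 21 22 23 24 25 26 27
G :  0  0  0  1  1  1  2  2  2  3  3  3  4  0  0  0  1  1  1  2  2  2  3  3  3  4  0  0

0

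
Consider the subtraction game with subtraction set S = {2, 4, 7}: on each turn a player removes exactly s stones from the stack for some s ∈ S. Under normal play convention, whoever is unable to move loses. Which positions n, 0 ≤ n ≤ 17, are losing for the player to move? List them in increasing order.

G(0) = 0
G(1) = mex{} = 0
G(2) = mex{0} = 1
G(3) = mex{0} = 1
G(4) = mex{1,0} = 2
G(5) = mex{1,0} = 2
G(6) = mex{2,1} = 0
G(7) = mex{2,1,0} = 3
G(8) = mex{0,2,0} = 1
G(9) = mex{3,2,1} = 0
G(10) = mex{1,0,1} = 2
G(11) = mex{0,3,2} = 1
G(12) = mex{2,1,2} = 0
G(13) = mex{1,0,0} = 2
G(14) = mex{0,2,3} = 1
G(15) = mex{2,1,1} = 0
G(16) = mex{1,0,0} = 2
G(17) = mex{0,2,2} = 1
P-positions are exactly the n with G(n) = 0.

0, 1, 6, 9, 12, 15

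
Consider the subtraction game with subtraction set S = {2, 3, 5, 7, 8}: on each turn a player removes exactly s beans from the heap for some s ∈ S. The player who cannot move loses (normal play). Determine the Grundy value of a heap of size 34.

2

G(0) = 0
G(1) = mex{} = 0
G(2) = mex{0} = 1
G(3) = mex{0,0} = 1
G(4) = mex{1,0} = 2
G(5) = mex{1,1,0} = 2
G(6) = mex{2,1,0} = 3
G(7) = mex{2,2,1,0} = 3
G(8) = mex{3,2,1,0,0} = 4
G(9) = mex{3,3,2,1,0} = 4
G(10) = mex{4,3,2,1,1} = 0
G(11) = mex{4,4,3,2,1} = 0
G(12) = mex{0,4,3,2,2} = 1
G(13) = mex{0,0,4,3,2} = 1
G(14) = mex{1,0,4,3,3} = 2
G(15) = mex{1,1,0,4,3} = 2
G(16) = mex{2,1,0,4,4} = 3
G(17) = mex{2,2,1,0,4} = 3
G(18) = mex{3,2,1,0,0} = 4
G(19) = mex{3,3,2,1,0} = 4
G(20) = mex{4,3,2,1,1} = 0
G(21) = mex{4,4,3,2,1} = 0
G(22) = mex{0,4,3,2,2} = 1
G(23) = mex{0,0,4,3,2} = 1
G(24) = mex{1,0,4,3,3} = 2
G(25) = mex{1,1,0,4,3} = 2
G(26) = mex{2,1,0,4,4} = 3
G(27) = mex{2,2,1,0,4} = 3
G(28) = mex{3,2,1,0,0} = 4
G(29) = mex{3,3,2,1,0} = 4
G(30) = mex{4,3,2,1,1} = 0
G(31) = mex{4,4,3,2,1} = 0
G(32) = mex{0,4,3,2,2} = 1
G(33) = mex{0,0,4,3,2} = 1
G(34) = mex{1,0,4,3,3} = 2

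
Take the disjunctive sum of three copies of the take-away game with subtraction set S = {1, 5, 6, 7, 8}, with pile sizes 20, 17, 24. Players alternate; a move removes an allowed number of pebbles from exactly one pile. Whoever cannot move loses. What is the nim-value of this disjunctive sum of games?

0

All piles use S = {1, 5, 6, 7, 8}:
G(0) = 0
G(1) = mex{0} = 1
G(2) = mex{1} = 0
G(3) = mex{0} = 1
G(4) = mex{1} = 0
G(5) = mex{0,0} = 1
G(6) = mex{1,1,0} = 2
G(7) = mex{2,0,1,0} = 3
G(8) = mex{3,1,0,1,0} = 2
G(9) = mex{2,0,1,0,1} = 3
G(10) = mex{3,1,0,1,0} = 2
G(11) = mex{2,2,1,0,1} = 3
G(12) = mex{3,3,2,1,0} = 4
G(13) = mex{4,2,3,2,1} = 0
G(14) = mex{0,3,2,3,2} = 1
G(15) = mex{1,2,3,2,3} = 0
G(16) = mex{0,3,2,3,2} = 1
G(17) = mex{1,4,3,2,3} = 0
G(18) = mex{0,0,4,3,2} = 1
G(19) = mex{1,1,0,4,3} = 2
G(20) = mex{2,0,1,0,4} = 3
G(21) = mex{3,1,0,1,0} = 2
G(22) = mex{2,0,1,0,1} = 3
G(23) = mex{3,1,0,1,0} = 2
G(24) = mex{2,2,1,0,1} = 3
Pile A: G(20) = 3.
Pile B: G(17) = 0.
Pile C: G(24) = 3.
Combined Grundy value = 3 ⊕ 0 ⊕ 3 = 0.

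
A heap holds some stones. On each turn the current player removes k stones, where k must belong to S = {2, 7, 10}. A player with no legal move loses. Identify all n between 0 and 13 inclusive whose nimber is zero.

n :  0  1  2  3  4  5  6  7  8  9 10 11 12 13
G :  0  0  1  1  0  0  1  1  2  0  3  1  2  0
P-positions are exactly the n with G(n) = 0.

0, 1, 4, 5, 9, 13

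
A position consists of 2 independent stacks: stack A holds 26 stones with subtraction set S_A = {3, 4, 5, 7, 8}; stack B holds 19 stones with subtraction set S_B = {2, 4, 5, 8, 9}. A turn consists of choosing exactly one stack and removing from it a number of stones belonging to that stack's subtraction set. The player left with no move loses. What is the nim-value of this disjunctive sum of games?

2

Stack A, S = {3, 4, 5, 7, 8}:
n :  0  1  2  3  4  5  6  7  8  9 10 11 12 13 14 15 16 17 18 19 20 21 22 23 24 25 26
G :  0  0  0  1  1  1  2  2  2  3  3  0  0  0  1  1  1  2  2  2  3  3  0  0  0  1  1
G_A(26) = 1.
Stack B, S = {2, 4, 5, 8, 9}:
G(0) = 0
G(1) = mex{} = 0
G(2) = mex{0} = 1
G(3) = mex{0} = 1
G(4) = mex{1,0} = 2
G(5) = mex{1,0,0} = 2
G(6) = mex{2,1,0} = 3
G(7) = mex{2,1,1} = 0
G(8) = mex{3,2,1,0} = 4
G(9) = mex{0,2,2,0,0} = 1
G(10) = mex{4,3,2,1,0} = 5
G(11) = mex{1,0,3,1,1} = 2
G(12) = mex{5,4,0,2,1} = 3
G(13) = mex{2,1,4,2,2} = 0
G(14) = mex{3,5,1,3,2} = 0
G(15) = mex{0,2,5,0,3} = 1
G(16) = mex{0,3,2,4,0} = 1
G(17) = mex{1,0,3,1,4} = 2
G(18) = mex{1,0,0,5,1} = 2
G(19) = mex{2,1,0,2,5} = 3
G_B(19) = 3.
Combined Grundy value = 1 ⊕ 3 = 2.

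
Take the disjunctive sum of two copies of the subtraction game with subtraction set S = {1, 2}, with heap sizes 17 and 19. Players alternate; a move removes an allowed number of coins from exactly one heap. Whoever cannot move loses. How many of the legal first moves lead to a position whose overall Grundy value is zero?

All heaps use S = {1, 2}:
G(0) = 0
G(1) = mex{0} = 1
G(2) = mex{1,0} = 2
G(3) = mex{2,1} = 0
G(4) = mex{0,2} = 1
G(5) = mex{1,0} = 2
G(6) = mex{2,1} = 0
G(7) = mex{0,2} = 1
G(8) = mex{1,0} = 2
G(9) = mex{2,1} = 0
G(10) = mex{0,2} = 1
G(11) = mex{1,0} = 2
G(12) = mex{2,1} = 0
G(13) = mex{0,2} = 1
G(14) = mex{1,0} = 2
G(15) = mex{2,1} = 0
G(16) = mex{0,2} = 1
G(17) = mex{1,0} = 2
G(18) = mex{2,1} = 0
G(19) = mex{0,2} = 1
Heap A: G(17) = 2.
Heap B: G(19) = 1.
Combined Grundy value = 2 ⊕ 1 = 3.
A winning move leaves total XOR = 0, i.e. changes one component's Grundy value g to g ⊕ X where X is the current total.
Heap A: need g' = 2⊕3 = 1. Options: 17−1→G=1, 17−2→G=0. Hits: 1.
Heap B: need g' = 1⊕3 = 2. Options: 19−1→G=0, 19−2→G=2. Hits: 1.

2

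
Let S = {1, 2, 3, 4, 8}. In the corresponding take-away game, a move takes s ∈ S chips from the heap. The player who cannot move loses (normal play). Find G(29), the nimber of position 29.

n :  0  1  2  3  4  5  6  7  8  9 10 11 12 13 14 15 16 17 18 19 20 21 22 23 24 25 26 27 28 29
G :  0  1  2  3  4  0  1  2  3  4  0  1  2  3  4  0  1  2  3  4  0  1  2  3  4  0  1  2  3  4

4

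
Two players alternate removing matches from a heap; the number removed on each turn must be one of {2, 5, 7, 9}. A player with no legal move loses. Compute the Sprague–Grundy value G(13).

G(0) = 0
G(1) = mex{} = 0
G(2) = mex{0} = 1
G(3) = mex{0} = 1
G(4) = mex{1} = 0
G(5) = mex{1,0} = 2
G(6) = mex{0,0} = 1
G(7) = mex{2,1,0} = 3
G(8) = mex{1,1,0} = 2
G(9) = mex{3,0,1,0} = 2
G(10) = mex{2,2,1,0} = 3
G(11) = mex{2,1,0,1} = 3
G(12) = mex{3,3,2,1} = 0
G(13) = mex{3,2,1,0} = 4

4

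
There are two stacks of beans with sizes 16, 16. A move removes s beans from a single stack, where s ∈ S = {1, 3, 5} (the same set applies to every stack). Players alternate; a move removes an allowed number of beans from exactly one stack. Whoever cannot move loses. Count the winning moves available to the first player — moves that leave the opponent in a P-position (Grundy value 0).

0

All stacks use S = {1, 3, 5}:
G(0) = 0
G(1) = mex{0} = 1
G(2) = mex{1} = 0
G(3) = mex{0,0} = 1
G(4) = mex{1,1} = 0
G(5) = mex{0,0,0} = 1
G(6) = mex{1,1,1} = 0
G(7) = mex{0,0,0} = 1
G(8) = mex{1,1,1} = 0
G(9) = mex{0,0,0} = 1
G(10) = mex{1,1,1} = 0
G(11) = mex{0,0,0} = 1
G(12) = mex{1,1,1} = 0
G(13) = mex{0,0,0} = 1
G(14) = mex{1,1,1} = 0
G(15) = mex{0,0,0} = 1
G(16) = mex{1,1,1} = 0
Stack A: G(16) = 0.
Stack B: G(16) = 0.
Combined Grundy value = 0 ⊕ 0 = 0.
A winning move leaves total XOR = 0, i.e. changes one component's Grundy value g to g ⊕ X where X is the current total.
Stack A: target g' = 0⊕0 = 0, but every legal move changes the Grundy value (mex property), so 0 moves.
Stack B: target g' = 0⊕0 = 0, but every legal move changes the Grundy value (mex property), so 0 moves.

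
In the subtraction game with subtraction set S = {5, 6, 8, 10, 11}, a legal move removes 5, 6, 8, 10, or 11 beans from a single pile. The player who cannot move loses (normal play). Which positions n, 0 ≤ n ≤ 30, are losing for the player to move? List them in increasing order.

G(0) = 0
G(1) = mex{} = 0
G(2) = mex{} = 0
G(3) = mex{} = 0
G(4) = mex{} = 0
G(5) = mex{0} = 1
G(6) = mex{0,0} = 1
G(7) = mex{0,0} = 1
G(8) = mex{0,0,0} = 1
G(9) = mex{0,0,0} = 1
G(10) = mex{1,0,0,0} = 2
G(11) = mex{1,1,0,0,0} = 2
G(12) = mex{1,1,0,0,0} = 2
G(13) = mex{1,1,1,0,0} = 2
G(14) = mex{1,1,1,0,0} = 2
G(15) = mex{2,1,1,1,0} = 3
G(16) = mex{2,2,1,1,1} = 0
G(17) = mex{2,2,1,1,1} = 0
G(18) = mex{2,2,2,1,1} = 0
G(19) = mex{2,2,2,1,1} = 0
G(20) = mex{3,2,2,2,1} = 0
G(21) = mex{0,3,2,2,2} = 1
G(22) = mex{0,0,2,2,2} = 1
G(23) = mex{0,0,3,2,2} = 1
G(24) = mex{0,0,0,2,2} = 1
G(25) = mex{0,0,0,3,2} = 1
G(26) = mex{1,0,0,0,3} = 2
G(27) = mex{1,1,0,0,0} = 2
G(28) = mex{1,1,0,0,0} = 2
G(29) = mex{1,1,1,0,0} = 2
G(30) = mex{1,1,1,0,0} = 2
P-positions are exactly the n with G(n) = 0.

0, 1, 2, 3, 4, 16, 17, 18, 19, 20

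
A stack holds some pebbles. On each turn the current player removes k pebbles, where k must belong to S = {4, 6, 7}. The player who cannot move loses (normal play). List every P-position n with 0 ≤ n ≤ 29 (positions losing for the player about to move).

0, 1, 2, 3, 11, 12, 13, 14, 22, 23, 24, 25

n :  0  1  2  3  4  5  6  7  8  9 10 11 12 13 14 15 16 17 18 19 20 21 22 23 24 25 26 27 28 29
G :  0  0  0  0  1  1  1  1  2  2  2  0  0  0  0  1  1  1  1  2  2  2  0  0  0  0  1  1  1  1
P-positions are exactly the n with G(n) = 0.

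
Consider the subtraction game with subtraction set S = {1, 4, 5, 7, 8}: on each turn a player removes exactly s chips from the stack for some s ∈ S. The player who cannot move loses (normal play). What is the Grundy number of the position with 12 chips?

1

n :  0  1  2  3  4  5  6  7  8  9 10 11 12
G :  0  1  0  1  2  3  2  3  4  5  4  0  1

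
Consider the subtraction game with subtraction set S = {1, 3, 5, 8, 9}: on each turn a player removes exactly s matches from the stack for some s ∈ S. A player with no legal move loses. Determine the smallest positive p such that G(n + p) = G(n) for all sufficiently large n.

16

n :  0  1  2  3  4  5  6  7  8  9 10 11 12 13 14 15 16 17 18 19 20 21 22 23 24 25 26 27 28 29 30 31 32 33
G :  0  1  0  1  0  1  0  1  2  3  2  3  2  3  2  3  0  1  0  1  0  1  0  1  2  3  2  3  2  3  2  3  0  1
G(n+16) = G(n) holds for n = 0,…,8 (a full window of length max(S) = 9), so the sequence is purely periodic with period 16.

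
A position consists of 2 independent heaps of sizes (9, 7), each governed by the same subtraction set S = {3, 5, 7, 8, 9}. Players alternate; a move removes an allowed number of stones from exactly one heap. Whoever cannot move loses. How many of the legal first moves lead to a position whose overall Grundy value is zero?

All heaps use S = {3, 5, 7, 8, 9}:
n : 0 1 2 3 4 5 6 7 8 9
G : 0 0 0 1 1 1 2 2 2 3
Heap A: G(9) = 3.
Heap B: G(7) = 2.
Combined Grundy value = 3 ⊕ 2 = 1.
A winning move leaves total XOR = 0, i.e. changes one component's Grundy value g to g ⊕ X where X is the current total.
Heap A: need g' = 3⊕1 = 2. Options: 9−3→G=2, 9−5→G=1, 9−7→G=0, 9−8→G=0, 9−9→G=0. Hits: 1.
Heap B: need g' = 2⊕1 = 3. Options: 7−3→G=1, 7−5→G=0, 7−7→G=0. Hits: 0.

1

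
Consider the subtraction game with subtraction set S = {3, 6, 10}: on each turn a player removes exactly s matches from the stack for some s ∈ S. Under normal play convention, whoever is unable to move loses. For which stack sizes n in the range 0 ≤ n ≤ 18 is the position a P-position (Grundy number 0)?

n :  0  1  2  3  4  5  6  7  8  9 10 11 12 13 14 15 16 17 18
G :  0  0  0  1  1  1  2  2  2  0  3  3  1  0  0  2  1  1  0
P-positions are exactly the n with G(n) = 0.

0, 1, 2, 9, 13, 14, 18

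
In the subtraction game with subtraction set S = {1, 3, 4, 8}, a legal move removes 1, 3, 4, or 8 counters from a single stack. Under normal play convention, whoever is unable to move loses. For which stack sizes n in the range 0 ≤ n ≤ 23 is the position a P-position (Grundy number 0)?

n :  0  1  2  3  4  5  6  7  8  9 10 11 12 13 14 15 16 17 18 19 20 21 22 23
G :  0  1  0  1  2  3  2  0  1  0  1  2  3  2  0  1  0  1  2  3  2  0  1  0
P-positions are exactly the n with G(n) = 0.

0, 2, 7, 9, 14, 16, 21, 23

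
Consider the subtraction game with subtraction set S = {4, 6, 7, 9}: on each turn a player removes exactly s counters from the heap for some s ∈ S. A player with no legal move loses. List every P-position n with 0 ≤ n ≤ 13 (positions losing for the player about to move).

0, 1, 2, 3, 13

G(0) = 0
G(1) = mex{} = 0
G(2) = mex{} = 0
G(3) = mex{} = 0
G(4) = mex{0} = 1
G(5) = mex{0} = 1
G(6) = mex{0,0} = 1
G(7) = mex{0,0,0} = 1
G(8) = mex{1,0,0} = 2
G(9) = mex{1,0,0,0} = 2
G(10) = mex{1,1,0,0} = 2
G(11) = mex{1,1,1,0} = 2
G(12) = mex{2,1,1,0} = 3
G(13) = mex{2,1,1,1} = 0
P-positions are exactly the n with G(n) = 0.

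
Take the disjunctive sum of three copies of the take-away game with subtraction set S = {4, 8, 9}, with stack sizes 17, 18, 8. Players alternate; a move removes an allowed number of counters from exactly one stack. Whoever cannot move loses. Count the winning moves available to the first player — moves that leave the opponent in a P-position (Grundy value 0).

1

All stacks use S = {4, 8, 9}:
G(0) = 0
G(1) = mex{} = 0
G(2) = mex{} = 0
G(3) = mex{} = 0
G(4) = mex{0} = 1
G(5) = mex{0} = 1
G(6) = mex{0} = 1
G(7) = mex{0} = 1
G(8) = mex{1,0} = 2
G(9) = mex{1,0,0} = 2
G(10) = mex{1,0,0} = 2
G(11) = mex{1,0,0} = 2
G(12) = mex{2,1,0} = 3
G(13) = mex{2,1,1} = 0
G(14) = mex{2,1,1} = 0
G(15) = mex{2,1,1} = 0
G(16) = mex{3,2,1} = 0
G(17) = mex{0,2,2} = 1
G(18) = mex{0,2,2} = 1
Stack A: G(17) = 1.
Stack B: G(18) = 1.
Stack C: G(8) = 2.
Combined Grundy value = 1 ⊕ 1 ⊕ 2 = 2.
A winning move leaves total XOR = 0, i.e. changes one component's Grundy value g to g ⊕ X where X is the current total.
Stack A: need g' = 1⊕2 = 3. Options: 17−4→G=0, 17−8→G=2, 17−9→G=2. Hits: 0.
Stack B: need g' = 1⊕2 = 3. Options: 18−4→G=0, 18−8→G=2, 18−9→G=2. Hits: 0.
Stack C: need g' = 2⊕2 = 0. Options: 8−4→G=1, 8−8→G=0. Hits: 1.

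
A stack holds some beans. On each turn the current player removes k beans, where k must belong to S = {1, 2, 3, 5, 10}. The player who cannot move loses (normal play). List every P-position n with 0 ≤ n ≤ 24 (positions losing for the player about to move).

0, 4, 8, 12, 16, 20, 24

n :  0  1  2  3  4  5  6  7  8  9 10 11 12 13 14 15 16 17 18 19 20 21 22 23 24
G :  0  1  2  3  0  1  2  3  0  1  2  3  0  1  2  3  0  1  2  3  0  1  2  3  0
P-positions are exactly the n with G(n) = 0.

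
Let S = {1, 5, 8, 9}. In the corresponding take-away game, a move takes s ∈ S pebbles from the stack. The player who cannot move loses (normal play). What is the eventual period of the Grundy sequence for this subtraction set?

n :  0  1  2  3  4  5  6  7  8  9 10 11 12 13 14 15 16 17 18 19 20 21 22 23 24 25 26 27 28 29 30 31 32 33
G :  0  1  0  1  0  1  0  1  2  3  2  3  2  3  2  3  0  1  0  1  0  1  0  1  2  3  2  3  2  3  2  3  0  1
G(n+16) = G(n) holds for n = 0,…,8 (a full window of length max(S) = 9), so the sequence is purely periodic with period 16.

16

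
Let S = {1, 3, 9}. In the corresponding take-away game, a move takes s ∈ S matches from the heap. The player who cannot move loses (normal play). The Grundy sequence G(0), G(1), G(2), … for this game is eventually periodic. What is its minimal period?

G(0) = 0
G(1) = mex{0} = 1
G(2) = mex{1} = 0
G(3) = mex{0,0} = 1
G(4) = mex{1,1} = 0
G(5) = mex{0,0} = 1
G(6) = mex{1,1} = 0
G(7) = mex{0,0} = 1
G(8) = mex{1,1} = 0
G(9) = mex{0,0,0} = 1
G(10) = mex{1,1,1} = 0
G(11) = mex{0,0,0} = 1
G(12) = mex{1,1,1} = 0
G(13) = mex{0,0,0} = 1
G(14) = mex{1,1,1} = 0
G(n+2) = G(n) holds for n = 0,…,8 (a full window of length max(S) = 9), so the sequence is purely periodic with period 2.

2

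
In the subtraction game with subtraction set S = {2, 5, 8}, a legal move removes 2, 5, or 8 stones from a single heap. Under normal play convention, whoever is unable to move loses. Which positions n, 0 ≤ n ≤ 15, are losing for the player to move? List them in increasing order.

G(0) = 0
G(1) = mex{} = 0
G(2) = mex{0} = 1
G(3) = mex{0} = 1
G(4) = mex{1} = 0
G(5) = mex{1,0} = 2
G(6) = mex{0,0} = 1
G(7) = mex{2,1} = 0
G(8) = mex{1,1,0} = 2
G(9) = mex{0,0,0} = 1
G(10) = mex{2,2,1} = 0
G(11) = mex{1,1,1} = 0
G(12) = mex{0,0,0} = 1
G(13) = mex{0,2,2} = 1
G(14) = mex{1,1,1} = 0
G(15) = mex{1,0,0} = 2
P-positions are exactly the n with G(n) = 0.

0, 1, 4, 7, 10, 11, 14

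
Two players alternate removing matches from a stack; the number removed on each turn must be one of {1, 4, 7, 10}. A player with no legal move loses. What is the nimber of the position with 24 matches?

0

G(0) = 0
G(1) = mex{0} = 1
G(2) = mex{1} = 0
G(3) = mex{0} = 1
G(4) = mex{1,0} = 2
G(5) = mex{2,1} = 0
G(6) = mex{0,0} = 1
G(7) = mex{1,1,0} = 2
G(8) = mex{2,2,1} = 0
G(9) = mex{0,0,0} = 1
G(10) = mex{1,1,1,0} = 2
G(11) = mex{2,2,2,1} = 0
G(12) = mex{0,0,0,0} = 1
G(13) = mex{1,1,1,1} = 0
G(14) = mex{0,2,2,2} = 1
G(15) = mex{1,0,0,0} = 2
G(16) = mex{2,1,1,1} = 0
G(17) = mex{0,0,2,2} = 1
G(18) = mex{1,1,0,0} = 2
G(19) = mex{2,2,1,1} = 0
G(20) = mex{0,0,0,2} = 1
G(21) = mex{1,1,1,0} = 2
G(22) = mex{2,2,2,1} = 0
G(23) = mex{0,0,0,0} = 1
G(24) = mex{1,1,1,1} = 0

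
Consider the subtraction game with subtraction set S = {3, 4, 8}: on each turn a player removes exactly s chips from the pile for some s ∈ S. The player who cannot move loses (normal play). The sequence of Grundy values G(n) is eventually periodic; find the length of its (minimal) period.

12

G(0) = 0
G(1) = mex{} = 0
G(2) = mex{} = 0
G(3) = mex{0} = 1
G(4) = mex{0,0} = 1
G(5) = mex{0,0} = 1
G(6) = mex{1,0} = 2
G(7) = mex{1,1} = 0
G(8) = mex{1,1,0} = 2
G(9) = mex{2,1,0} = 3
G(10) = mex{0,2,0} = 1
G(11) = mex{2,0,1} = 3
G(12) = mex{3,2,1} = 0
G(13) = mex{1,3,1} = 0
G(14) = mex{3,1,2} = 0
G(15) = mex{0,3,0} = 1
G(16) = mex{0,0,2} = 1
G(17) = mex{0,0,3} = 1
G(18) = mex{1,0,1} = 2
G(19) = mex{1,1,3} = 0
G(20) = mex{1,1,0} = 2
G(21) = mex{2,1,0} = 3
G(22) = mex{0,2,0} = 1
G(23) = mex{2,0,1} = 3
G(24) = mex{3,2,1} = 0
G(25) = mex{1,3,1} = 0
G(n+12) = G(n) holds for n = 0,…,7 (a full window of length max(S) = 8), so the sequence is purely periodic with period 12.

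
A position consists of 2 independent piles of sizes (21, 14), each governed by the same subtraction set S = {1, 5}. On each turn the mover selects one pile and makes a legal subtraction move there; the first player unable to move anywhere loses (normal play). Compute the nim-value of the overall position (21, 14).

All piles use S = {1, 5}:
G(0) = 0
G(1) = mex{0} = 1
G(2) = mex{1} = 0
G(3) = mex{0} = 1
G(4) = mex{1} = 0
G(5) = mex{0,0} = 1
G(6) = mex{1,1} = 0
G(7) = mex{0,0} = 1
G(8) = mex{1,1} = 0
G(9) = mex{0,0} = 1
G(10) = mex{1,1} = 0
G(11) = mex{0,0} = 1
G(12) = mex{1,1} = 0
G(13) = mex{0,0} = 1
G(14) = mex{1,1} = 0
G(15) = mex{0,0} = 1
G(16) = mex{1,1} = 0
G(17) = mex{0,0} = 1
G(18) = mex{1,1} = 0
G(19) = mex{0,0} = 1
G(20) = mex{1,1} = 0
G(21) = mex{0,0} = 1
Pile A: G(21) = 1.
Pile B: G(14) = 0.
Combined Grundy value = 1 ⊕ 0 = 1.

1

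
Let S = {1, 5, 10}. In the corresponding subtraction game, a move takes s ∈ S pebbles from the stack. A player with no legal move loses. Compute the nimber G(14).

n :  0  1  2  3  4  5  6  7  8  9 10 11 12 13 14
G :  0  1  0  1  0  1  0  1  0  1  2  3  2  3  2

2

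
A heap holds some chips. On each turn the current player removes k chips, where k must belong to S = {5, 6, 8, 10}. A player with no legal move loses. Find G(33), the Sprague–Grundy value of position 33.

0

G(0) = 0
G(1) = mex{} = 0
G(2) = mex{} = 0
G(3) = mex{} = 0
G(4) = mex{} = 0
G(5) = mex{0} = 1
G(6) = mex{0,0} = 1
G(7) = mex{0,0} = 1
G(8) = mex{0,0,0} = 1
G(9) = mex{0,0,0} = 1
G(10) = mex{1,0,0,0} = 2
G(11) = mex{1,1,0,0} = 2
G(12) = mex{1,1,0,0} = 2
G(13) = mex{1,1,1,0} = 2
G(14) = mex{1,1,1,0} = 2
G(15) = mex{2,1,1,1} = 0
G(16) = mex{2,2,1,1} = 0
G(17) = mex{2,2,1,1} = 0
G(18) = mex{2,2,2,1} = 0
G(19) = mex{2,2,2,1} = 0
G(20) = mex{0,2,2,2} = 1
G(21) = mex{0,0,2,2} = 1
G(22) = mex{0,0,2,2} = 1
G(23) = mex{0,0,0,2} = 1
G(24) = mex{0,0,0,2} = 1
G(25) = mex{1,0,0,0} = 2
G(26) = mex{1,1,0,0} = 2
G(27) = mex{1,1,0,0} = 2
G(28) = mex{1,1,1,0} = 2
G(29) = mex{1,1,1,0} = 2
G(30) = mex{2,1,1,1} = 0
G(31) = mex{2,2,1,1} = 0
G(32) = mex{2,2,1,1} = 0
G(33) = mex{2,2,2,1} = 0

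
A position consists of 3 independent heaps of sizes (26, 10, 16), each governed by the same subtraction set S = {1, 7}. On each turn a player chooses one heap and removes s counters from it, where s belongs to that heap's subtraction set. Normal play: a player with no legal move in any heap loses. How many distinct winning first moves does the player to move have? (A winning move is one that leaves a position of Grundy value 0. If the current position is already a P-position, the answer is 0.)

0

All heaps use S = {1, 7}:
G(0) = 0
G(1) = mex{0} = 1
G(2) = mex{1} = 0
G(3) = mex{0} = 1
G(4) = mex{1} = 0
G(5) = mex{0} = 1
G(6) = mex{1} = 0
G(7) = mex{0,0} = 1
G(8) = mex{1,1} = 0
G(9) = mex{0,0} = 1
G(10) = mex{1,1} = 0
G(11) = mex{0,0} = 1
G(12) = mex{1,1} = 0
G(13) = mex{0,0} = 1
G(14) = mex{1,1} = 0
G(15) = mex{0,0} = 1
G(16) = mex{1,1} = 0
G(17) = mex{0,0} = 1
G(18) = mex{1,1} = 0
G(19) = mex{0,0} = 1
G(20) = mex{1,1} = 0
G(21) = mex{0,0} = 1
G(22) = mex{1,1} = 0
G(23) = mex{0,0} = 1
G(24) = mex{1,1} = 0
G(25) = mex{0,0} = 1
G(26) = mex{1,1} = 0
Heap A: G(26) = 0.
Heap B: G(10) = 0.
Heap C: G(16) = 0.
Combined Grundy value = 0 ⊕ 0 ⊕ 0 = 0.
A winning move leaves total XOR = 0, i.e. changes one component's Grundy value g to g ⊕ X where X is the current total.
Heap A: target g' = 0⊕0 = 0, but every legal move changes the Grundy value (mex property), so 0 moves.
Heap B: target g' = 0⊕0 = 0, but every legal move changes the Grundy value (mex property), so 0 moves.
Heap C: target g' = 0⊕0 = 0, but every legal move changes the Grundy value (mex property), so 0 moves.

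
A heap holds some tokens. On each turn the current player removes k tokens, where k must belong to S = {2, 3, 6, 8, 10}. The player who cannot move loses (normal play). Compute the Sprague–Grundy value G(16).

n :  0  1  2  3  4  5  6  7  8  9 10 11 12 13 14 15 16
G :  0  0  1  1  2  0  3  1  2  2  3  3  0  2  1  3  0

0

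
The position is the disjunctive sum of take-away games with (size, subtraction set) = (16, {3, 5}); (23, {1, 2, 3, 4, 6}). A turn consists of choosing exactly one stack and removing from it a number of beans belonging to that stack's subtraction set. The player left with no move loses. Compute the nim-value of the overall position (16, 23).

3

Stack A, S = {3, 5}:
G(0) = 0
G(1) = mex{} = 0
G(2) = mex{} = 0
G(3) = mex{0} = 1
G(4) = mex{0} = 1
G(5) = mex{0,0} = 1
G(6) = mex{1,0} = 2
G(7) = mex{1,0} = 2
G(8) = mex{1,1} = 0
G(9) = mex{2,1} = 0
G(10) = mex{2,1} = 0
G(11) = mex{0,2} = 1
G(12) = mex{0,2} = 1
G(13) = mex{0,0} = 1
G(14) = mex{1,0} = 2
G(15) = mex{1,0} = 2
G(16) = mex{1,1} = 0
G_A(16) = 0.
Stack B, S = {1, 2, 3, 4, 6}:
n :  0  1  2  3  4  5  6  7  8  9 10 11 12 13 14 15 16 17 18 19 20 21 22 23
G :  0  1  2  3  4  0  1  2  3  4  0  1  2  3  4  0  1  2  3  4  0  1  2  3
G_B(23) = 3.
Combined Grundy value = 0 ⊕ 3 = 3.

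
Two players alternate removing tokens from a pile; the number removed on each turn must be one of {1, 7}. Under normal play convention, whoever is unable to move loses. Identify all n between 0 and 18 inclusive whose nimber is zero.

0, 2, 4, 6, 8, 10, 12, 14, 16, 18

n :  0  1  2  3  4  5  6  7  8  9 10 11 12 13 14 15 16 17 18
G :  0  1  0  1  0  1  0  1  0  1  0  1  0  1  0  1  0  1  0
P-positions are exactly the n with G(n) = 0.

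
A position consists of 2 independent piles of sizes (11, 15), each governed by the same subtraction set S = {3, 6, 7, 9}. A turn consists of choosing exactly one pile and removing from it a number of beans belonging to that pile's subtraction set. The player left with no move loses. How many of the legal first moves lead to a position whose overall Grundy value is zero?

All piles use S = {3, 6, 7, 9}:
G(0) = 0
G(1) = mex{} = 0
G(2) = mex{} = 0
G(3) = mex{0} = 1
G(4) = mex{0} = 1
G(5) = mex{0} = 1
G(6) = mex{1,0} = 2
G(7) = mex{1,0,0} = 2
G(8) = mex{1,0,0} = 2
G(9) = mex{2,1,0,0} = 3
G(10) = mex{2,1,1,0} = 3
G(11) = mex{2,1,1,0} = 3
G(12) = mex{3,2,1,1} = 0
G(13) = mex{3,2,2,1} = 0
G(14) = mex{3,2,2,1} = 0
G(15) = mex{0,3,2,2} = 1
Pile A: G(11) = 3.
Pile B: G(15) = 1.
Combined Grundy value = 3 ⊕ 1 = 2.
A winning move leaves total XOR = 0, i.e. changes one component's Grundy value g to g ⊕ X where X is the current total.
Pile A: need g' = 3⊕2 = 1. Options: 11−3→G=2, 11−6→G=1, 11−7→G=1, 11−9→G=0. Hits: 2.
Pile B: need g' = 1⊕2 = 3. Options: 15−3→G=0, 15−6→G=3, 15−7→G=2, 15−9→G=2. Hits: 1.

3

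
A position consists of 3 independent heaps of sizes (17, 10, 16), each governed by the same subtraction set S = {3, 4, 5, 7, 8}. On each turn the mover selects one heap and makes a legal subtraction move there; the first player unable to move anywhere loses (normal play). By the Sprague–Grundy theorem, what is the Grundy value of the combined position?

0

All heaps use S = {3, 4, 5, 7, 8}:
n :  0  1  2  3  4  5  6  7  8  9 10 11 12 13 14 15 16 17
G :  0  0  0  1  1  1  2  2  2  3  3  0  0  0  1  1  1  2
Heap A: G(17) = 2.
Heap B: G(10) = 3.
Heap C: G(16) = 1.
Combined Grundy value = 2 ⊕ 3 ⊕ 1 = 0.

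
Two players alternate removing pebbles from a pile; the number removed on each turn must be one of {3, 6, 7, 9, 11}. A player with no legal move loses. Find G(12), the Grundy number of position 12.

4

n :  0  1  2  3  4  5  6  7  8  9 10 11 12
G :  0  0  0  1  1  1  2  2  2  3  3  3  4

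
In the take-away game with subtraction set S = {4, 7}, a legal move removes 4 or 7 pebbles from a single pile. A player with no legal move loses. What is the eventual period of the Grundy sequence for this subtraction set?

n :  0  1  2  3  4  5  6  7  8  9 10 11 12 13 14 15 16 17 18 19 20 21 22 23
G :  0  0  0  0  1  1  1  1  2  2  2  0  0  0  0  1  1  1  1  2  2  2  0  0
G(n+11) = G(n) holds for n = 0,…,6 (a full window of length max(S) = 7), so the sequence is purely periodic with period 11.

11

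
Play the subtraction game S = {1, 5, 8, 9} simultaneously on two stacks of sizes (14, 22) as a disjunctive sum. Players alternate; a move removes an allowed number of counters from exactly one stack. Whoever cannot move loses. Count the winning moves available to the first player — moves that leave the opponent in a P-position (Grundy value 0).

2

All stacks use S = {1, 5, 8, 9}:
G(0) = 0
G(1) = mex{0} = 1
G(2) = mex{1} = 0
G(3) = mex{0} = 1
G(4) = mex{1} = 0
G(5) = mex{0,0} = 1
G(6) = mex{1,1} = 0
G(7) = mex{0,0} = 1
G(8) = mex{1,1,0} = 2
G(9) = mex{2,0,1,0} = 3
G(10) = mex{3,1,0,1} = 2
G(11) = mex{2,0,1,0} = 3
G(12) = mex{3,1,0,1} = 2
G(13) = mex{2,2,1,0} = 3
G(14) = mex{3,3,0,1} = 2
G(15) = mex{2,2,1,0} = 3
G(16) = mex{3,3,2,1} = 0
G(17) = mex{0,2,3,2} = 1
G(18) = mex{1,3,2,3} = 0
G(19) = mex{0,2,3,2} = 1
G(20) = mex{1,3,2,3} = 0
G(21) = mex{0,0,3,2} = 1
G(22) = mex{1,1,2,3} = 0
Stack A: G(14) = 2.
Stack B: G(22) = 0.
Combined Grundy value = 2 ⊕ 0 = 2.
A winning move leaves total XOR = 0, i.e. changes one component's Grundy value g to g ⊕ X where X is the current total.
Stack A: need g' = 2⊕2 = 0. Options: 14−1→G=3, 14−5→G=3, 14−8→G=0, 14−9→G=1. Hits: 1.
Stack B: need g' = 0⊕2 = 2. Options: 22−1→G=1, 22−5→G=1, 22−8→G=2, 22−9→G=3. Hits: 1.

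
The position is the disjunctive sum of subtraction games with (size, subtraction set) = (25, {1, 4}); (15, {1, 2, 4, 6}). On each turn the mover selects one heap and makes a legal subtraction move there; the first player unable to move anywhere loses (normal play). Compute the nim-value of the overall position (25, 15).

Heap A, S = {1, 4}:
G(0) = 0
G(1) = mex{0} = 1
G(2) = mex{1} = 0
G(3) = mex{0} = 1
G(4) = mex{1,0} = 2
G(5) = mex{2,1} = 0
G(6) = mex{0,0} = 1
G(7) = mex{1,1} = 0
G(8) = mex{0,2} = 1
G(9) = mex{1,0} = 2
G(10) = mex{2,1} = 0
G(11) = mex{0,0} = 1
G(12) = mex{1,1} = 0
G(13) = mex{0,2} = 1
G(14) = mex{1,0} = 2
G(15) = mex{2,1} = 0
G(16) = mex{0,0} = 1
G(17) = mex{1,1} = 0
G(18) = mex{0,2} = 1
G(19) = mex{1,0} = 2
G(20) = mex{2,1} = 0
G(21) = mex{0,0} = 1
G(22) = mex{1,1} = 0
G(23) = mex{0,2} = 1
G(24) = mex{1,0} = 2
G(25) = mex{2,1} = 0
G_A(25) = 0.
Heap B, S = {1, 2, 4, 6}:
G(0) = 0
G(1) = mex{0} = 1
G(2) = mex{1,0} = 2
G(3) = mex{2,1} = 0
G(4) = mex{0,2,0} = 1
G(5) = mex{1,0,1} = 2
G(6) = mex{2,1,2,0} = 3
G(7) = mex{3,2,0,1} = 4
G(8) = mex{4,3,1,2} = 0
G(9) = mex{0,4,2,0} = 1
G(10) = mex{1,0,3,1} = 2
G(11) = mex{2,1,4,2} = 0
G(12) = mex{0,2,0,3} = 1
G(13) = mex{1,0,1,4} = 2
G(14) = mex{2,1,2,0} = 3
G(15) = mex{3,2,0,1} = 4
G_B(15) = 4.
Combined Grundy value = 0 ⊕ 4 = 4.

4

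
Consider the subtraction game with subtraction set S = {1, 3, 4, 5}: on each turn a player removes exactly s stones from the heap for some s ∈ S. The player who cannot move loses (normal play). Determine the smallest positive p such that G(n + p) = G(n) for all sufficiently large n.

8

G(0) = 0
G(1) = mex{0} = 1
G(2) = mex{1} = 0
G(3) = mex{0,0} = 1
G(4) = mex{1,1,0} = 2
G(5) = mex{2,0,1,0} = 3
G(6) = mex{3,1,0,1} = 2
G(7) = mex{2,2,1,0} = 3
G(8) = mex{3,3,2,1} = 0
G(9) = mex{0,2,3,2} = 1
G(10) = mex{1,3,2,3} = 0
G(11) = mex{0,0,3,2} = 1
G(12) = mex{1,1,0,3} = 2
G(13) = mex{2,0,1,0} = 3
G(14) = mex{3,1,0,1} = 2
G(15) = mex{2,2,1,0} = 3
G(16) = mex{3,3,2,1} = 0
G(17) = mex{0,2,3,2} = 1
G(n+8) = G(n) holds for n = 0,…,4 (a full window of length max(S) = 5), so the sequence is purely periodic with period 8.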